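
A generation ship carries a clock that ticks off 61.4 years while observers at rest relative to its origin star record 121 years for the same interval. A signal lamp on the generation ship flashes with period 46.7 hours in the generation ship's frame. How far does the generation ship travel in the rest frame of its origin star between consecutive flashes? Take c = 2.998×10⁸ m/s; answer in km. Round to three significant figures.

From Δt = γΔτ: γ = 121/61.4 = 1.97068.
β = √(1 − 1/γ²) = 0.86169. Lab-frame period = γτ = 1.97068×46.7 hours = 92.031 hours. Distance = βc × γτ = 0.86169 × 2.998×10⁸ m/s × 331311.6 s = 8.5589×10^13 m = 8.56×10^10 km.

8.56×10^10 km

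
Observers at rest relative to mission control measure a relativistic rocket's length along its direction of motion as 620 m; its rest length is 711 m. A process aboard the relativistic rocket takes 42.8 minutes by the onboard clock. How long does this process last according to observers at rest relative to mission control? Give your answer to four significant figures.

49.08 minutes

From L = L₀/γ: γ = 711/620 = 1.14677.
Δt = γΔτ = 1.14677 × 42.8 = 49.08 minutes.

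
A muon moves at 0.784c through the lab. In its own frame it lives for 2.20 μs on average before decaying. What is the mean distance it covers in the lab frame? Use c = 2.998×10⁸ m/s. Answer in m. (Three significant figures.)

833 m

Lorentz factor: γ = (1 − 0.614656)^(−1/2) = 1.6109.
Lab-frame lifetime: Δt = γτ = 1.6109 × 2.20 μs = 3.544 μs.
Distance: d = vΔt = 0.784 × 2.998×10⁸ m/s × 3.5440×10^-6 s = 833 m.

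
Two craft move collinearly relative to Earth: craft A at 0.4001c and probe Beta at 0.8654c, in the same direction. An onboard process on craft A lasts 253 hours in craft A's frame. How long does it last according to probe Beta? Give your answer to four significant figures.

360.2 hours

Speed of craft A in probe Beta's frame: u = (v_A − v_B)/(1 − v_A v_B/c²) = (0.4001 − 0.8654)/(1 − 0.4001×0.8654) = −0.4653/0.65375346 = −0.71174; |u| = 0.71174c.
At |u| = 0.71174c, γ = (1 − 0.506574)^(−1/2) = 1.4236.
The clock on craft A records proper time, so probe Beta measures Δt = γΔτ = 1.4236 × 253 = 360.2 hours.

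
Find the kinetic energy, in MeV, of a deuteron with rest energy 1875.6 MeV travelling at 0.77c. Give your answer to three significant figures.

γ = 1/√(1 − β²) = 1/√(1 − 0.5929) = 1/√0.4071 = 1.56729.
Kinetic energy: K = (γ − 1)mc² = (1.56729 − 1) × 1875.6 MeV = 0.56729 × 1875.6 = 1060 MeV.

1060 MeV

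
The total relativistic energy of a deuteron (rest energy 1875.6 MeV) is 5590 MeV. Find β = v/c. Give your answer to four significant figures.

0.9420

Total energy E = γmc² gives γ = 5590/1875.6 = 2.9804.
Hence β = √(1 − 1/γ²) = √(1 − 0.112577) = √0.887423 = 0.9420.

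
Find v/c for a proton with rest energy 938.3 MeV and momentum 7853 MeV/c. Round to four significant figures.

0.9929

pc/(mc²) = 7853/938.3 = 8.3694 = βγ = β/√(1−β²).
So β² = x²/(1 + x²) with x = 8.3694: x² = 70.0469, β² = 70.0469/71.0469 = 0.985925, β = 0.9929.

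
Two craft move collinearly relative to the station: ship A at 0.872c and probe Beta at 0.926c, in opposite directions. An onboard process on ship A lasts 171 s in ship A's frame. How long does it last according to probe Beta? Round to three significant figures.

1670 s

Speed of ship A in probe Beta's frame: u = (v_A + v_B)/(1 + v_A v_B/c²) = (0.872 + 0.926)/(1 + 0.872×0.926) = 1.798/1.807472 = 0.99476; |u| = 0.99476c.
γ for this relative speed: γ = 1/√(1 − 0.989547) = 9.7809.
Ship A's interval is proper; time dilation gives Δt_B = γΔτ = 9.7809 × 171 s = 1670 s.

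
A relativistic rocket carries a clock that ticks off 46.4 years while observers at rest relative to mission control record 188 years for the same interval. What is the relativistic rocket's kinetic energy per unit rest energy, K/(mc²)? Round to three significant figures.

3.05

From Δt = γΔτ: γ = 188/46.4 = 4.05172.
K/(mc²) = γ − 1 = 4.05172 − 1 = 3.05.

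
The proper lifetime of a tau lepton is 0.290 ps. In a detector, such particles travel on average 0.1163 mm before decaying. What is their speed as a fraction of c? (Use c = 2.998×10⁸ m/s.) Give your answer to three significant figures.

0.801c

d = βγcτ ⇒ βγ = d/(cτ) = 1.163×10^-4 m / (8.6942×10^-5 m) = 1.3377.
β = (βγ)/√(1+(βγ)²) = 1.3377/√2.78944 = 0.801.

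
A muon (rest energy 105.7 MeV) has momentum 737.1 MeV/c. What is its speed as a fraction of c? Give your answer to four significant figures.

0.9899c

βγ = pc/(mc²) = 737.1/105.7 = 6.9735.
Since γ² = 1 + (βγ)² = 49.6297, γ = √49.6297 = 7.04483, and β = (βγ)/γ = 6.9735/7.04483 = 0.9899.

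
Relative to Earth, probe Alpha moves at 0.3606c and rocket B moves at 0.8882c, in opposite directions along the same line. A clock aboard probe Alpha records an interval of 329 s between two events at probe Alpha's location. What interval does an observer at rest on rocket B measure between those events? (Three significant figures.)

1010 s

The velocity of probe Alpha relative to rocket B is (0.3606 + 0.8882)c / (1 + 0.3606×0.8882) = 0.94586c; relative speed 0.94586c.
At |u| = 0.94586c, γ = (1 − 0.894651)^(−1/2) = 3.081.
The clock on probe Alpha records proper time, so rocket B measures Δt = γΔτ = 3.081 × 329 = 1010 s.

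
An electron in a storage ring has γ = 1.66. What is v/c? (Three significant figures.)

β = √(1 − 1/γ²) = √(1 − 1/2.7556) = √0.637103 = 0.798.

0.798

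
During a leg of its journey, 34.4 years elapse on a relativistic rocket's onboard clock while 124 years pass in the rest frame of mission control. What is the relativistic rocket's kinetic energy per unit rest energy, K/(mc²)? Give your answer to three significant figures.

γ = Δt/Δτ = 124/34.4 = 3.60465.
K/(mc²) = γ − 1 = 3.60465 − 1 = 2.60.

2.60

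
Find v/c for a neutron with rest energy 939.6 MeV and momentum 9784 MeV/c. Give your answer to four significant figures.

0.9954

pc/(mc²) = 9784/939.6 = 10.413 = βγ = β/√(1−β²).
So β² = x²/(1 + x²) with x = 10.413: x² = 108.431, β² = 108.431/109.431 = 0.990862, β = 0.9954.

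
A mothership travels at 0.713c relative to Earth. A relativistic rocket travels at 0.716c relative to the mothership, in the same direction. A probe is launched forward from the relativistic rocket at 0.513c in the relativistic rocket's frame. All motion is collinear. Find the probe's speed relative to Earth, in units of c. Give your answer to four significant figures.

0.9823c

Apply u = (u'+v)/(1+u'v) twice. Probe in the mothership frame: (0.513+0.716)/(1+0.513·0.716) = 1.229/1.367308 = 0.89885c.
That velocity, transformed to the rest frame of Earth: (0.89885+0.713)/(1+0.89885·0.713) = 1.61185/1.64088005 = 0.98231c.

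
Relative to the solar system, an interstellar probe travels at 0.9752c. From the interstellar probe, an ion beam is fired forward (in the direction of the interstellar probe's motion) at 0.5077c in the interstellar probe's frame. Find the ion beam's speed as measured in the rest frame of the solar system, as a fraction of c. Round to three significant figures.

0.992c

In units of c, u = (u' + v)/(1 + u'v) with u' = 0.5077 and v = 0.9752.
Numerator: 0.5077 + 0.9752 = 1.4829. Denominator: 1 + (0.5077)(0.9752) = 1.49510904.
u = 1.4829/1.49510904 = 0.99183, so the speed is 0.992c.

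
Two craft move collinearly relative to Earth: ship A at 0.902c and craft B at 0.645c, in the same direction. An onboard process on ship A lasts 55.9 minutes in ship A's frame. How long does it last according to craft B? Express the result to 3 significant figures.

Speed of ship A in craft B's frame: u = (v_A − v_B)/(1 − v_A v_B/c²) = (0.902 − 0.645)/(1 − 0.902×0.645) = 0.257/0.41821 = 0.61452; |u| = 0.61452c.
γ for this relative speed: γ = 1/√(1 − 0.377635) = 1.2676.
Ship A's interval is proper; time dilation gives Δt_B = γΔτ = 1.2676 × 55.9 minutes = 70.9 minutes.

70.9 minutes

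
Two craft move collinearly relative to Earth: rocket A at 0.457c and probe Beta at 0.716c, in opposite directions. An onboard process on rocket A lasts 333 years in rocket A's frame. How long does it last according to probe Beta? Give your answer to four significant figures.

711.8 years

The velocity of rocket A relative to probe Beta is (0.457 + 0.716)c / (1 + 0.457×0.716) = 0.88381c; relative speed 0.88381c.
γ for this relative speed: γ = 1/√(1 − 0.78112) = 2.1375.
Rocket A's interval is proper; time dilation gives Δt_B = γΔτ = 2.1375 × 333 years = 711.8 years.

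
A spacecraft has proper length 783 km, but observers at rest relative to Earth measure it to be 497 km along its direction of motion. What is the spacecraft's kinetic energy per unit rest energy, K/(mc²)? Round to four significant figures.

0.5755

Length contraction gives γ = L₀/L = 783/497 = 1.57545.
Since K = (γ−1)mc², K/(mc²) = 1.57545 − 1 = 0.5755.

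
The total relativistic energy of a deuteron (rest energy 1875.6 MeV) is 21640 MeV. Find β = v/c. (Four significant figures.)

γ = E/(mc²) = 21640/1875.6 = 11.538.
β = √(1 − 1/γ²) = √(1 − 0.00751171) = √0.99248829 = 0.9962.

0.9962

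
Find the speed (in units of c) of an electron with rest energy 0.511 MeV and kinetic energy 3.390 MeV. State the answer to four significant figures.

K = (γ−1)mc², so γ = 1 + 3.390/0.511 = 7.6341.
Then v/c = √(1 − γ⁻²) = √(1 − 0.0171587) = √0.9828413 = 0.9914.

0.9914c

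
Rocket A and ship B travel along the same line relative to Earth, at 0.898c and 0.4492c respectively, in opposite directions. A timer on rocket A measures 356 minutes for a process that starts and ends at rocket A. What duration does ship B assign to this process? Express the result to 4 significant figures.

1271 minutes

Speed of rocket A in ship B's frame: u = (v_A + v_B)/(1 + v_A v_B/c²) = (0.898 + 0.4492)/(1 + 0.898×0.4492) = 1.3472/1.4033816 = 0.95997; |u| = 0.95997c.
γ for this relative speed: γ = 1/√(1 − 0.921542) = 3.5701.
Rocket A's interval is proper; time dilation gives Δt_B = γΔτ = 3.5701 × 356 minutes = 1271 minutes.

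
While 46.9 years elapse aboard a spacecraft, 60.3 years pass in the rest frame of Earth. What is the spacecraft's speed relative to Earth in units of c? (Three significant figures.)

0.629c

γ = Δt/Δτ = 60.3/46.9 = 1.2857.
β = √(1 − 1/γ²) = √(1 − 0.604952) = √0.395048 = 0.629.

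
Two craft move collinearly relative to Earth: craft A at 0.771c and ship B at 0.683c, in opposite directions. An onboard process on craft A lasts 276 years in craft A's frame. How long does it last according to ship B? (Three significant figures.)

Speed of craft A in ship B's frame: u = (v_A + v_B)/(1 + v_A v_B/c²) = (0.771 + 0.683)/(1 + 0.771×0.683) = 1.454/1.526593 = 0.95245; |u| = 0.95245c.
At |u| = 0.95245c, γ = (1 − 0.907161)^(−1/2) = 3.282.
The clock on craft A records proper time, so ship B measures Δt = γΔτ = 3.282 × 276 = 906 years.

906 years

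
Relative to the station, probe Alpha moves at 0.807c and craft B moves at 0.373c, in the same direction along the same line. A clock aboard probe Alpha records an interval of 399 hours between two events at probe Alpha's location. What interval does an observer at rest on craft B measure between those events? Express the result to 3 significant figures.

509 hours

Transform probe Alpha's velocity into craft B's frame: (0.807 − 0.373)/(1 − 0.807·0.373) = 0.434/0.698989, so the relative speed is 0.6209c.
At |u| = 0.6209c, γ = (1 − 0.385517)^(−1/2) = 1.2757.
Probe Alpha's interval is proper; time dilation gives Δt_B = γΔτ = 1.2757 × 399 hours = 509 hours.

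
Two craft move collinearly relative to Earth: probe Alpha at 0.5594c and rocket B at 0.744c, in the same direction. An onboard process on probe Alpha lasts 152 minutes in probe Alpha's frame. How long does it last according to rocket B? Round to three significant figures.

Speed of probe Alpha in rocket B's frame: u = (v_A − v_B)/(1 − v_A v_B/c²) = (0.5594 − 0.744)/(1 − 0.5594×0.744) = −0.1846/0.5838064 = −0.3162; |u| = 0.3162c.
At |u| = 0.3162c, γ = (1 − 0.0999824)^(−1/2) = 1.0541.
Probe Alpha's interval is proper; time dilation gives Δt_B = γΔτ = 1.0541 × 152 minutes = 160 minutes.

160 minutes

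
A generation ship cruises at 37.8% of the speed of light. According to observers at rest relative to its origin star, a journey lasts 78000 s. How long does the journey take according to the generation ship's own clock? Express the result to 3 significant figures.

γ = 1/√(1 − β²) = 1/√(1 − 0.142884) = 1/√0.857116 = 1/0.925806 = 1.0801.
The moving clock records proper time: Δτ = Δt/γ = 78000/1.0801 = 72200 s.

72200 s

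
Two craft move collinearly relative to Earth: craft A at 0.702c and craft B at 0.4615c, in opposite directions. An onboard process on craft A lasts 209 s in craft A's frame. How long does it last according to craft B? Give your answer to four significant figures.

Transform craft A's velocity into craft B's frame: (0.702 + 0.4615)/(1 + 0.702·0.4615) = 1.1635/1.323973, so the relative speed is 0.87879c.
γ for this relative speed: γ = 1/√(1 − 0.772272) = 2.0955.
Craft A's interval is proper; time dilation gives Δt_B = γΔτ = 2.0955 × 209 s = 438.0 s.

438.0 s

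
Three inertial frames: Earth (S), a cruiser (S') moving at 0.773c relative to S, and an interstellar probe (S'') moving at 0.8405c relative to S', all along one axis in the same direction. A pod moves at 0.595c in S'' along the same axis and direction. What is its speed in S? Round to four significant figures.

First combine the pod and interstellar probe (S''→S'): u₁ = (0.595 + 0.8405)/(1 + 0.595×0.8405) = 1.4355/1.5000975 = 0.95694.
Then combine with the cruiser (S'→S): u = (0.95694 + 0.773)/(1 + 0.95694×0.773) = 1.72994/1.73971462 = 0.99438.

0.9944c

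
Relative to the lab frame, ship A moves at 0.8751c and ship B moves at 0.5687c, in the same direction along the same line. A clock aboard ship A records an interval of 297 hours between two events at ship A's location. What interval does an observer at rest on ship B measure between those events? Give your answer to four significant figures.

374.8 hours

Transform ship A's velocity into ship B's frame: (0.8751 − 0.5687)/(1 − 0.8751·0.5687) = 0.3064/0.50233063, so the relative speed is 0.60996c.
At |u| = 0.60996c, γ = (1 − 0.372051)^(−1/2) = 1.2619.
The clock on ship A records proper time, so ship B measures Δt = γΔτ = 1.2619 × 297 = 374.8 hours.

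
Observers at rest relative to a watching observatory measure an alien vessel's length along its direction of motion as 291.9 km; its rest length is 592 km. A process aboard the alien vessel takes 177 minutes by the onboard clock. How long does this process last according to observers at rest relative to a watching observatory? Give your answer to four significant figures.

From L = L₀/γ: γ = 592/291.9 = 2.02809.
Δt = γΔτ = 2.02809 × 177 = 359.0 minutes.

359.0 minutes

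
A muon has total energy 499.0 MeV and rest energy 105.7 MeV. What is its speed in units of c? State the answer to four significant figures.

0.9773c

Total energy E = γmc² gives γ = 499.0/105.7 = 4.7209.
Hence β = √(1 − 1/γ²) = √(1 − 0.0448694) = √0.9551306 = 0.9773.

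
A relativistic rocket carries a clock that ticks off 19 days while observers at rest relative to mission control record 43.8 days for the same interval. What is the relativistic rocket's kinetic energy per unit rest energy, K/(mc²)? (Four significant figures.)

1.305

From Δt = γΔτ: γ = 43.8/19 = 2.30526.
Since K = (γ−1)mc², K/(mc²) = 2.30526 − 1 = 1.305.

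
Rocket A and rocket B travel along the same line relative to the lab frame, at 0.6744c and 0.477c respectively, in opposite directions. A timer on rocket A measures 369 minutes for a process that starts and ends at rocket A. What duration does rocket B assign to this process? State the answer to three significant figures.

752 minutes

Speed of rocket A in rocket B's frame: u = (v_A + v_B)/(1 + v_A v_B/c²) = (0.6744 + 0.477)/(1 + 0.6744×0.477) = 1.1514/1.3216888 = 0.87116; |u| = 0.87116c.
At |u| = 0.87116c, γ = (1 − 0.75892)^(−1/2) = 2.0367.
The clock on rocket A records proper time, so rocket B measures Δt = γΔτ = 2.0367 × 369 = 752 minutes.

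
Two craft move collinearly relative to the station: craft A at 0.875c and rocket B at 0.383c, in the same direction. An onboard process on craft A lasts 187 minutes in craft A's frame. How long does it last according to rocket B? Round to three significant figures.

The velocity of craft A relative to rocket B is (0.875 − 0.383)c / (1 − 0.875×0.383) = 0.73999c; relative speed 0.73999c.
At |u| = 0.73999c, γ = (1 − 0.547585)^(−1/2) = 1.4867.
Craft A's interval is proper; time dilation gives Δt_B = γΔτ = 1.4867 × 187 minutes = 278 minutes.

278 minutes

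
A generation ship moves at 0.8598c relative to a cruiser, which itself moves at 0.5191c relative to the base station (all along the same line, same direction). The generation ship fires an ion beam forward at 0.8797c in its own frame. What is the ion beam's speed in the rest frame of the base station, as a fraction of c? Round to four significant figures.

0.9970c

First combine the ion beam and generation ship (S''→S'): u₁ = (0.8797 + 0.8598)/(1 + 0.8797×0.8598) = 1.7395/1.75636606 = 0.9904.
Then combine with the cruiser (S'→S): u = (0.9904 + 0.5191)/(1 + 0.9904×0.5191) = 1.5095/1.51411664 = 0.99695.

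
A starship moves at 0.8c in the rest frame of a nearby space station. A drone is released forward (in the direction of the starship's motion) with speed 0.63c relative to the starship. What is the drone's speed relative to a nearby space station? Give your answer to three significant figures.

0.951c

Relativistic velocity addition: u = (u' + v)/(1 + u'v/c²), with u' = 0.63c and v = 0.8c.
Numerator: 0.63 + 0.8 = 1.43. Denominator: 1 + (0.63)(0.8) = 1.504.
u = 1.43/1.504 = 0.9508, so the speed is 0.951c.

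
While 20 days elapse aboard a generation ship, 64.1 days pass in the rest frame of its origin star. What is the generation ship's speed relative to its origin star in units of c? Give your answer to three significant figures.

0.950c

γ = Δt/Δτ = 64.1/20 = 3.205.
β = √(1 − 1/γ²) = √(1 − 0.0973518) = √0.9026482 = 0.950.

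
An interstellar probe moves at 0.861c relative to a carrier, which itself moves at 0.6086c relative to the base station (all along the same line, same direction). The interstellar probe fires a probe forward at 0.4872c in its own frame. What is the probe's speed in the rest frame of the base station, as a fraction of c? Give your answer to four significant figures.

Compose velocities in two stages. Stage 1 (into S'): u₁ = (0.4872+0.861)/(1+0.4872×0.861) = 0.94978.
Stage 2 (into S): u = (0.94978+0.6086)/(1+0.94978×0.6086) = 0.98754, so the speed is 0.9875c.

0.9875c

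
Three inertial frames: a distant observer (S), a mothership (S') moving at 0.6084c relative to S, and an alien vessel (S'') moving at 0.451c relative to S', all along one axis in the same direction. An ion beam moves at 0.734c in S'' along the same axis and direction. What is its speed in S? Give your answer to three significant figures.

0.972c

Compose velocities in two stages. Stage 1 (into S'): u₁ = (0.734+0.451)/(1+0.734×0.451) = 0.89029.
Stage 2 (into S): u = (0.89029+0.6084)/(1+0.89029×0.6084) = 0.97213, so the speed is 0.972c.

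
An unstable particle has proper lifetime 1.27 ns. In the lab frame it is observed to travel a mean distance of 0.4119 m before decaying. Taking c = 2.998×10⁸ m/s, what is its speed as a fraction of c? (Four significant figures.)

d = βγcτ ⇒ βγ = d/(cτ) = 0.4119 m / (0.380746 m) = 1.0818.
β = (βγ)/√(1+(βγ)²) = 1.0818/√2.17029 = 0.7343.

0.7343c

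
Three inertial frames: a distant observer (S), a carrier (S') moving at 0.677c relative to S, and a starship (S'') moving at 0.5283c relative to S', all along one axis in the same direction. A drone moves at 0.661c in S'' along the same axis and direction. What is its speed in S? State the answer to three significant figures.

Apply u = (u'+v)/(1+u'v) twice. Drone in the carrier frame: (0.661+0.5283)/(1+0.661·0.5283) = 1.1893/1.3492063 = 0.88148c.
That velocity, transformed to the rest frame of a distant observer: (0.88148+0.677)/(1+0.88148·0.677) = 1.55848/1.59676196 = 0.97603c.

0.976c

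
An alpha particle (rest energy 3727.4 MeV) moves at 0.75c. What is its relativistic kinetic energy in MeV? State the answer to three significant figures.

1910 MeV

With β = 0.75, γ = 1/√(1 − 0.75²) = 1/√0.4375 = 1.51186.
Kinetic energy: K = (γ − 1)mc² = (1.51186 − 1) × 3727.4 MeV = 0.51186 × 3727.4 = 1910 MeV.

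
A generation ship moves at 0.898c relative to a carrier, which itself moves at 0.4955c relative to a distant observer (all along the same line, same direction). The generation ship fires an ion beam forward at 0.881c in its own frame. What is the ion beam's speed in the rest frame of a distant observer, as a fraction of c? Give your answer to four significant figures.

Apply u = (u'+v)/(1+u'v) twice. Ion beam in the carrier frame: (0.881+0.898)/(1+0.881·0.898) = 1.779/1.791138 = 0.99322c.
That velocity, transformed to the rest frame of a distant observer: (0.99322+0.4955)/(1+0.99322·0.4955) = 1.48872/1.49214051 = 0.99771c.

0.9977c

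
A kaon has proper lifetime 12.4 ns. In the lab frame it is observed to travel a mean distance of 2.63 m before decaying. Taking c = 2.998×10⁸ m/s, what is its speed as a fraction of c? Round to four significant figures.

d = βγcτ ⇒ βγ = d/(cτ) = 2.630 m / (3.71752 m) = 0.70746.
β = (βγ)/√(1+(βγ)²) = 0.70746/√1.5005 = 0.5775.

0.5775c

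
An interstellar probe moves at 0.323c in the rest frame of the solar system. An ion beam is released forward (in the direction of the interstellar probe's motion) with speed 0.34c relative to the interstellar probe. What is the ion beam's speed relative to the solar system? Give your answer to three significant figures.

0.597c

In units of c, u = (u' + v)/(1 + u'v) with u' = 0.34 and v = 0.323.
Numerator: 0.34 + 0.323 = 0.663. Denominator: 1 + (0.34)(0.323) = 1.10982.
u = 0.663/1.10982 = 0.59739, so the speed is 0.597c.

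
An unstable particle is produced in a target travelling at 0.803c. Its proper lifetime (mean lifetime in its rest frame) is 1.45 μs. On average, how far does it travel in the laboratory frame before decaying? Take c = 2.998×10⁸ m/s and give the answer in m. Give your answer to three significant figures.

586 m

γ = 1/√(1 − β²) = 1/√(1 − 0.644809) = 1/√0.355191 = 1/0.595979 = 1.6779.
Lab-frame lifetime: Δt = γτ = 1.6779 × 1.45 μs = 2.433 μs.
Distance: d = vΔt = 0.803 × 2.998×10⁸ m/s × 2.4330×10^-6 s = 586 m.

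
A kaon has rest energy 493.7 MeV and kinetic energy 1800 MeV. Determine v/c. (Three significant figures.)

0.977

γ = 1 + K/(mc²) = 1 + 1800/493.7 = 4.6459.
β = √(1 − 1/γ²) = √(1 − 0.0463298) = √0.9536702 = 0.977.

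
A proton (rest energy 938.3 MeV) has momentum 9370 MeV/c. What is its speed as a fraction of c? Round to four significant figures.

pc/(mc²) = 9370/938.3 = 9.9861 = βγ = β/√(1−β²).
So β² = x²/(1 + x²) with x = 9.9861: x² = 99.7222, β² = 99.7222/100.7222 = 0.990072, β = 0.9950.

0.9950c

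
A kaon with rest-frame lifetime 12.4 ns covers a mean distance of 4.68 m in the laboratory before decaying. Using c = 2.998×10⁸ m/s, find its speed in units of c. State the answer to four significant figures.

0.7830c

d = βγcτ ⇒ βγ = d/(cτ) = 4.680 m / (3.71752 m) = 1.2589.
β = (βγ)/√(1+(βγ)²) = 1.2589/√2.58483 = 0.7830.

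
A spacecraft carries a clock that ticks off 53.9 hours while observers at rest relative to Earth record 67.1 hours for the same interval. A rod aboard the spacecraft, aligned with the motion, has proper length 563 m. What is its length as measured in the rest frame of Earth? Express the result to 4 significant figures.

The time-dilation ratio gives γ = 67.1/53.9 = 1.2449.
The rod contracts by the same γ: 563 m / 1.2449 = 452.2 m.

452.2 m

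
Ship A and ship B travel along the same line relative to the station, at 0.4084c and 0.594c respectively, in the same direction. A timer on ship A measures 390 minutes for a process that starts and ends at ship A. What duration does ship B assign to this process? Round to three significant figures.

402 minutes

The velocity of ship A relative to ship B is (0.4084 − 0.594)c / (1 − 0.4084×0.594) = −0.24505c; relative speed 0.24505c.
At |u| = 0.24505c, γ = (1 − 0.0600495)^(−1/2) = 1.0314.
The clock on ship A records proper time, so ship B measures Δt = γΔτ = 1.0314 × 390 = 402 minutes.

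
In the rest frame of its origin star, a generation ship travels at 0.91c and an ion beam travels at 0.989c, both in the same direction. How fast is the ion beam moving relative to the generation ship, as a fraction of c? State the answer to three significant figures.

0.790c

Transform to the generation ship's frame: u' = (u − v)/(1 − uv/c²).
u' = (0.989 − 0.91)/(1 − 0.989×0.91) = 0.079/0.10001 = 0.78992.
Speed in the generation ship's frame: 0.790c (in the same direction).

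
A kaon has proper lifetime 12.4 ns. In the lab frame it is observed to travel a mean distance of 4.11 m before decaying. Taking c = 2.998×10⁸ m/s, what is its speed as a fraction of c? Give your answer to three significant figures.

0.742c

Let x = d/(cτ) = 4.110 m / (2.998×10⁸ m/s × 1.240×10^-8 s) = 1.1056. Since d = βγcτ, x = βγ = β/√(1−β²).
Solving: β² = x²/(1+x²) = 1.22235/2.22235 = 0.550026, so β = 0.742.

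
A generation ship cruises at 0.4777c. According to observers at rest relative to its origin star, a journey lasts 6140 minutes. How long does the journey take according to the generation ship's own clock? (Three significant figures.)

γ = 1/√(1 − β²) = 1/√(1 − 0.22819729) = 1/√0.77180271 = 1/0.878523 = 1.1383.
The generation ship's clock runs slow as seen from its origin star, so Δτ = Δt/γ = 6140/1.1383 = 5390 minutes.

5390 minutes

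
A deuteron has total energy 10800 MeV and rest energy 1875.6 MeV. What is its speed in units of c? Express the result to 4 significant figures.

0.9848c

Total energy E = γmc² gives γ = 10800/1875.6 = 5.7582.
Hence β = √(1 − 1/γ²) = √(1 − 0.0301597) = √0.9698403 = 0.9848.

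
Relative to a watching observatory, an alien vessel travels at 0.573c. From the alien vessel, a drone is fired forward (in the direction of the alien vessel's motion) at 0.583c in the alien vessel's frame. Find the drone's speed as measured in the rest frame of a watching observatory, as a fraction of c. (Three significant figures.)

In units of c, u = (u' + v)/(1 + u'v) with u' = 0.583 and v = 0.573.
Numerator: 0.583 + 0.573 = 1.156. Denominator: 1 + (0.583)(0.573) = 1.334059.
u = 1.156/1.334059 = 0.86653, so the speed is 0.867c.

0.867c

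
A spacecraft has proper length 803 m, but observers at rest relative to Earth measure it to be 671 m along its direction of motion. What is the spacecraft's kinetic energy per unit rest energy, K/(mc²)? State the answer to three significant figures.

0.197

Length contraction gives γ = L₀/L = 803/671 = 1.19672.
K/(mc²) = γ − 1 = 1.19672 − 1 = 0.197.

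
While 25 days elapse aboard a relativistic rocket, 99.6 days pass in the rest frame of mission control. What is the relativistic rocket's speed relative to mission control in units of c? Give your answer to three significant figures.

γ = Δt/Δτ = 99.6/25 = 3.984.
β = √(1 − 1/γ²) = √(1 − 0.063003) = √0.936997 = 0.968.

0.968c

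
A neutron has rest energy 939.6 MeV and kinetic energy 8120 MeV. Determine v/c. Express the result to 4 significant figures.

0.9946

γ = 1 + K/(mc²) = 1 + 8120/939.6 = 9.642.
β = √(1 − 1/γ²) = √(1 − 0.0107564) = √0.9892436 = 0.9946.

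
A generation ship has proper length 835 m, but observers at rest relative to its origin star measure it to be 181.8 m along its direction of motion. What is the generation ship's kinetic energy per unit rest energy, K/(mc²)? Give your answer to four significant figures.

Length contraction gives γ = L₀/L = 835/181.8 = 4.59296.
K/(mc²) = γ − 1 = 4.59296 − 1 = 3.593.

3.593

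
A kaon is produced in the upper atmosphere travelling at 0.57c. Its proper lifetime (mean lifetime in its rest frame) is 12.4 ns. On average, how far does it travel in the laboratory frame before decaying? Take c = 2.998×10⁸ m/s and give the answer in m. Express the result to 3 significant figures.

With β = 0.57, γ = 1/√(1 − 0.57²) = 1/√0.6751 = 1.2171.
Lab-frame lifetime: Δt = γτ = 1.2171 × 12.4 ns = 15.092 ns.
Distance: d = vΔt = 0.57 × 2.998×10⁸ m/s × 1.5092×10^-8 s = 2.58 m.

2.58 m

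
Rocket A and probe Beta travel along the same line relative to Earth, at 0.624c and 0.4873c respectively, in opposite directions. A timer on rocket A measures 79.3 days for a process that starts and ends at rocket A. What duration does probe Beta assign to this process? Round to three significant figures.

Transform rocket A's velocity into probe Beta's frame: (0.624 + 0.4873)/(1 + 0.624·0.4873) = 1.1113/1.3040752, so the relative speed is 0.85217c.
At |u| = 0.85217c, γ = (1 − 0.726194)^(−1/2) = 1.9111.
The clock on rocket A records proper time, so probe Beta measures Δt = γΔτ = 1.9111 × 79.3 = 152 days.

152 days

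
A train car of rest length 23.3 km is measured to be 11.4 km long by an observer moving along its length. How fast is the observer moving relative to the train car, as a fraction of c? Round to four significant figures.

0.8721c

Length contraction gives γ = L₀/L = 23.3/11.4 = 2.0439.
β = √(1 − 1/γ²) = √0.760624 = 0.8721.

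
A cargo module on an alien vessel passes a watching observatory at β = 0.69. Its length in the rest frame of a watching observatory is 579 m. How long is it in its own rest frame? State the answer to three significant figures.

With β = 0.69, γ = 1/√(1 − 0.69²) = 1/√0.5239 = 1.3816.
Proper length: L₀ = γ·L = 1.3816 × 579 = 800 m.

800 m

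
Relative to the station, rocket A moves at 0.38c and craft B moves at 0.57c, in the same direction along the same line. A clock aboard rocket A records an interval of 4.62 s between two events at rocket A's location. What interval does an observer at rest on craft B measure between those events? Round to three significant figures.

Transform rocket A's velocity into craft B's frame: (0.38 − 0.57)/(1 − 0.38·0.57) = −0.19/0.7834, so the relative speed is 0.24253c.
γ for this relative speed: γ = 1/√(1 − 0.0588208) = 1.0308.
Rocket A's interval is proper; time dilation gives Δt_B = γΔτ = 1.0308 × 4.62 s = 4.76 s.

4.76 s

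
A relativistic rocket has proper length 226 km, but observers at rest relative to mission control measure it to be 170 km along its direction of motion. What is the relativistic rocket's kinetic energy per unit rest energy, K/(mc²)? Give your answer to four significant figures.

γ = L₀/L = 226/170 = 1.32941.
Since K = (γ−1)mc², K/(mc²) = 1.32941 − 1 = 0.3294.

0.3294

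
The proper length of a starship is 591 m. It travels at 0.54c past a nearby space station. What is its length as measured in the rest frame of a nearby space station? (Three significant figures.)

γ = 1/√(1 − β²) = 1/√(1 − 0.2916) = 1/√0.7084 = 1/0.841665 = 1.1881.
Length contraction: L = L₀/γ = 591/1.1881 = 497 m.

497 m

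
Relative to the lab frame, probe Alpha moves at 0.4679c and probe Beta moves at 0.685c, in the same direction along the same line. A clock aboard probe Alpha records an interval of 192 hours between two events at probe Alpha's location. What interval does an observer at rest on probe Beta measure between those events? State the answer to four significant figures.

Speed of probe Alpha in probe Beta's frame: u = (v_A − v_B)/(1 − v_A v_B/c²) = (0.4679 − 0.685)/(1 − 0.4679×0.685) = −0.2171/0.6794885 = −0.31951; |u| = 0.31951c.
At |u| = 0.31951c, γ = (1 − 0.102087)^(−1/2) = 1.0553.
Probe Alpha's interval is proper; time dilation gives Δt_B = γΔτ = 1.0553 × 192 hours = 202.6 hours.

202.6 hours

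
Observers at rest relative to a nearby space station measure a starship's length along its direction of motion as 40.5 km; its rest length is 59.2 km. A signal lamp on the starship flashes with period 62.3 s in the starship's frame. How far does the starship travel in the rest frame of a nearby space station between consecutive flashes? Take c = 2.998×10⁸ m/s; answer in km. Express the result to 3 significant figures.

From L = L₀/γ: γ = 59.2/40.5 = 1.46173.
β = √(1 − 1/γ²) = 0.72937. Lab-frame period = γτ = 1.46173×62.3 s = 91.066 s. Distance = βc × γτ = 0.72937 × 2.998×10⁸ m/s × 91.066 s = 1.9913×10^10 m = 1.99×10^7 km.

1.99×10^7 km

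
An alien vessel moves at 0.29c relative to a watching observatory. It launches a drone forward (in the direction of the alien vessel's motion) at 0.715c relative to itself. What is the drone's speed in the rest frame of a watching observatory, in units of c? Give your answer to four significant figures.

In units of c, u = (u' + v)/(1 + u'v) with u' = 0.715 and v = 0.29.
Numerator: 0.715 + 0.29 = 1.005. Denominator: 1 + (0.715)(0.29) = 1.20735.
u = 1.005/1.20735 = 0.8324, so the speed is 0.8324c.

0.8324c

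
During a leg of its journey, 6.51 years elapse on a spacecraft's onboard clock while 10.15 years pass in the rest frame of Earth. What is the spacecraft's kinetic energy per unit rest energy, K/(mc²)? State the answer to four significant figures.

γ = Δt/Δτ = 10.15/6.51 = 1.55914.
Since K = (γ−1)mc², K/(mc²) = 1.55914 − 1 = 0.5591.

0.5591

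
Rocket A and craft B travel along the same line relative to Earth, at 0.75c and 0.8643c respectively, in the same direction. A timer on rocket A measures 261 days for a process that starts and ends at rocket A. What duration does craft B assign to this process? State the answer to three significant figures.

Speed of rocket A in craft B's frame: u = (v_A − v_B)/(1 − v_A v_B/c²) = (0.75 − 0.8643)/(1 − 0.75×0.8643) = −0.1143/0.351775 = −0.32492; |u| = 0.32492c.
At |u| = 0.32492c, γ = (1 − 0.105573)^(−1/2) = 1.0574.
The clock on rocket A records proper time, so craft B measures Δt = γΔτ = 1.0574 × 261 = 276 days.

276 days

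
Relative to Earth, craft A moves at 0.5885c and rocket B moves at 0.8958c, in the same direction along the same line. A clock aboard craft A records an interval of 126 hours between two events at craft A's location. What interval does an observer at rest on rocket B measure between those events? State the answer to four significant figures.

165.8 hours

Speed of craft A in rocket B's frame: u = (v_A − v_B)/(1 − v_A v_B/c²) = (0.5885 − 0.8958)/(1 − 0.5885×0.8958) = −0.3073/0.4728217 = −0.64993; |u| = 0.64993c.
At |u| = 0.64993c, γ = (1 − 0.422409)^(−1/2) = 1.3158.
The clock on craft A records proper time, so rocket B measures Δt = γΔτ = 1.3158 × 126 = 165.8 hours.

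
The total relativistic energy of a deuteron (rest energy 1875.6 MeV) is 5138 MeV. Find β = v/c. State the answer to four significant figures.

Total energy E = γmc² gives γ = 5138/1875.6 = 2.7394.
Hence β = √(1 − 1/γ²) = √(1 − 0.133257) = √0.866743 = 0.9310.

0.9310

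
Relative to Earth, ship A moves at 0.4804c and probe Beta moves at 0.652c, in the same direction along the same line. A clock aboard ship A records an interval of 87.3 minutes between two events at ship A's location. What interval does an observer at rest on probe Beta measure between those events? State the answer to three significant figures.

Transform ship A's velocity into probe Beta's frame: (0.4804 − 0.652)/(1 − 0.4804·0.652) = −0.1716/0.6867792, so the relative speed is 0.24986c.
At |u| = 0.24986c, γ = (1 − 0.06243)^(−1/2) = 1.0328.
Ship A's interval is proper; time dilation gives Δt_B = γΔτ = 1.0328 × 87.3 minutes = 90.2 minutes.

90.2 minutes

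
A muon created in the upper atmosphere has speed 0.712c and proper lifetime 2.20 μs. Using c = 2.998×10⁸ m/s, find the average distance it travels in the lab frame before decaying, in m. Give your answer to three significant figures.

669 m

γ = 1/√(1 − β²) = 1/√(1 − 0.506944) = 1/√0.493056 = 1/0.702179 = 1.4241.
Lab-frame lifetime: Δt = γτ = 1.4241 × 2.20 μs = 3.133 μs.
Distance: d = vΔt = 0.712 × 2.998×10⁸ m/s × 3.1330×10^-6 s = 669 m.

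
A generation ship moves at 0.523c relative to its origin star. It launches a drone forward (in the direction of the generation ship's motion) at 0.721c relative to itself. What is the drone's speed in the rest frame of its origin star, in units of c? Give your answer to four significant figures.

0.9034c

Relativistic velocity addition: u = (u' + v)/(1 + u'v/c²), with u' = 0.721c and v = 0.523c.
Numerator: 0.721 + 0.523 = 1.244. Denominator: 1 + (0.721)(0.523) = 1.377083.
u = 1.244/1.377083 = 0.90336, so the speed is 0.9034c.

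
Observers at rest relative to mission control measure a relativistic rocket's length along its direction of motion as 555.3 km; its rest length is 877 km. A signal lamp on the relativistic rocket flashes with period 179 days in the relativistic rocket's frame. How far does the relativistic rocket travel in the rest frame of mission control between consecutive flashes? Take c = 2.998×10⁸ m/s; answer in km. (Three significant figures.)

From L = L₀/γ: γ = 877/555.3 = 1.57933.
β = √(1 − 1/γ²) = 0.774. Lab-frame period = γτ = 1.57933×179 days = 282.7 days. Distance = βc × γτ = 0.774 × 2.998×10⁸ m/s × 24425280 s = 5.6678×10^15 m = 5.67×10^12 km.

5.67×10^12 km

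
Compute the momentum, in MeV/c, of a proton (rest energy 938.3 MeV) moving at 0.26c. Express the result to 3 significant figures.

253 MeV/c

γ = 1/√(1 − β²) = 1/√(1 − 0.0676) = 1/√0.9324 = 1/0.965609 = 1.0356.
Momentum: p = γβ·mc = 1.0356 × 0.26 × 938.3 MeV/c = 253 MeV/c.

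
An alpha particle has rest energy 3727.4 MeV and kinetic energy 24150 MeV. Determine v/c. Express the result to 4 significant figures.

0.9910

γ = 1 + K/(mc²) = 1 + 24150/3727.4 = 7.479.
β = √(1 − 1/γ²) = √(1 − 0.0178778) = √0.9821222 = 0.9910.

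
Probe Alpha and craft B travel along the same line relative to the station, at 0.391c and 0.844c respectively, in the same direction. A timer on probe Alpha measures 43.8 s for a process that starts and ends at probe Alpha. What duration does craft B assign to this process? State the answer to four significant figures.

59.45 s

The velocity of probe Alpha relative to craft B is (0.391 − 0.844)c / (1 − 0.391×0.844) = −0.67612c; relative speed 0.67612c.
γ for this relative speed: γ = 1/√(1 − 0.457138) = 1.3572.
Probe Alpha's interval is proper; time dilation gives Δt_B = γΔτ = 1.3572 × 43.8 s = 59.45 s.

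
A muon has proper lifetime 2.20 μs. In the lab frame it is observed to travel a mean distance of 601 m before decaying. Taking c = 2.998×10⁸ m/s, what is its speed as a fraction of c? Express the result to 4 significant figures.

0.6735c

Let x = d/(cτ) = 601.0 m / (2.998×10⁸ m/s × 2.200×10^-6 s) = 0.91121. Since d = βγcτ, x = βγ = β/√(1−β²).
Solving: β² = x²/(1+x²) = 0.830304/1.830304 = 0.453643, so β = 0.6735.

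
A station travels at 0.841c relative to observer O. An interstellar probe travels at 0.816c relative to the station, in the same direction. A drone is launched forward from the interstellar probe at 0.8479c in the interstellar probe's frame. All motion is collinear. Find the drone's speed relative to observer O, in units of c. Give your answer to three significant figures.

0.999c

Compose velocities in two stages. Stage 1 (into S'): u₁ = (0.8479+0.816)/(1+0.8479×0.816) = 0.98346.
Stage 2 (into S): u = (0.98346+0.841)/(1+0.98346×0.841) = 0.99856, so the speed is 0.999c.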